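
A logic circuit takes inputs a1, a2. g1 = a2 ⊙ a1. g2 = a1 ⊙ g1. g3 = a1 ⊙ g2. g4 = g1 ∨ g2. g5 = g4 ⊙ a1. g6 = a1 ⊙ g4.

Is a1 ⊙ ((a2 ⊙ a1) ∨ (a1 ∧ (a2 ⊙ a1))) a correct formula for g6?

No

g1 = a2 ⊙ a1
g2 = a1 ⊙ g1 = a1 ⊙ (a2 ⊙ a1)
g4 = g1 ∨ g2 = (a2 ⊙ a1) ∨ (a1 ⊙ (a2 ⊙ a1))
g6 = a1 ⊙ g4 = a1 ⊙ ((a2 ⊙ a1) ∨ (a1 ⊙ (a2 ⊙ a1)))
At a1=0, a2=1: circuit gives 0, formula gives 1.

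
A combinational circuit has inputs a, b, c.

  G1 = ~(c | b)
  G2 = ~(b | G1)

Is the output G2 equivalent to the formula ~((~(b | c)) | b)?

Yes

G1 = ~(c | b)
G2 = ~(b | G1) = ~(b | (~(c | b)))
At a=0, b=0, c=0: circuit gives 0, formula gives 0.
At a=0, b=0, c=1: circuit gives 1, formula gives 1.
Agrees on all 8 inputs.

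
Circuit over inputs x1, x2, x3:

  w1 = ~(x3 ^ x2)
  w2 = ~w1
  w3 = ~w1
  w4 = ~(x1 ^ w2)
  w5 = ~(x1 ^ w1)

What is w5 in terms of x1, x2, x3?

w1 = ~(x3 ^ x2)
w5 = ~(x1 ^ w1) = ~(x1 ^ (~(x3 ^ x2)))

~(x1 ^ (~(x3 ^ x2)))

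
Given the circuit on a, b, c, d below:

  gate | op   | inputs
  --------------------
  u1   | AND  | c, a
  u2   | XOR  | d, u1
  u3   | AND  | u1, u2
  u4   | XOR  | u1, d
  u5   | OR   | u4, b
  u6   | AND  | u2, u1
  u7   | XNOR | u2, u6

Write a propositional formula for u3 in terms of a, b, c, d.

u1 = c AND a
u2 = d XOR u1 = d XOR (c AND a)
u3 = u1 AND u2 = (c AND a) AND (d XOR (c AND a))

(c AND a) AND (d XOR (c AND a))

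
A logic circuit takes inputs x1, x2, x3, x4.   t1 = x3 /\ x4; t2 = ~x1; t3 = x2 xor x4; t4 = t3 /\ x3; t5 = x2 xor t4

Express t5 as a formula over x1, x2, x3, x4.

t3 = x2 xor x4
t4 = t3 /\ x3 = (x2 xor x4) /\ x3
t5 = x2 xor t4 = x2 xor ((x2 xor x4) /\ x3)

x2 xor ((x2 xor x4) /\ x3)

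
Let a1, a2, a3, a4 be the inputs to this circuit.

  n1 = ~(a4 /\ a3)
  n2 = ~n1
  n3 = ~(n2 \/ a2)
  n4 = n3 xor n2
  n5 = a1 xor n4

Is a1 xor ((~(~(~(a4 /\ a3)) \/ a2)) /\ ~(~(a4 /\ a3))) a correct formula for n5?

n1 = ~(a4 /\ a3)
n2 = ~n1 = ~(~(a4 /\ a3))
n3 = ~(n2 \/ a2) = ~(~(~(a4 /\ a3)) \/ a2)
n4 = n3 xor n2 = (~(~(~(a4 /\ a3)) \/ a2)) xor ~(~(a4 /\ a3))
n5 = a1 xor n4 = a1 xor ((~(~(~(a4 /\ a3)) \/ a2)) xor ~(~(a4 /\ a3)))
At a1=0, a2=0, a3=0, a4=0: circuit gives 1, formula gives 0.

No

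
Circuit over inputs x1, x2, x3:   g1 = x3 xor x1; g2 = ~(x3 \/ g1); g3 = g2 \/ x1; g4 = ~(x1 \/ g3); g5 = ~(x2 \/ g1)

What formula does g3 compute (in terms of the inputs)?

(~(x3 \/ (x3 xor x1))) \/ x1

g1 = x3 xor x1
g2 = ~(x3 \/ g1) = ~(x3 \/ (x3 xor x1))
g3 = g2 \/ x1 = (~(x3 \/ (x3 xor x1))) \/ x1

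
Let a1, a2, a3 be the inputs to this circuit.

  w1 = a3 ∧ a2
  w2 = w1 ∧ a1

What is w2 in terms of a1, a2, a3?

(a3 ∧ a2) ∧ a1

w1 = a3 ∧ a2
w2 = w1 ∧ a1 = (a3 ∧ a2) ∧ a1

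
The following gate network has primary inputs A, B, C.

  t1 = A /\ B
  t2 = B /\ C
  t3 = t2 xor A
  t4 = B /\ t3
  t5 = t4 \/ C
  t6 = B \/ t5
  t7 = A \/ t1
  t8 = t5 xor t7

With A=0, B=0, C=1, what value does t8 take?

1

t1 = 0 /\ 0 = 0
t2 = 0 /\ 1 = 0
t3 = 0 xor 0 = 0
t4 = 0 /\ 0 = 0
t5 = 0 \/ 1 = 1
t7 = 0 \/ 0 = 0
t8 = 1 xor 0 = 1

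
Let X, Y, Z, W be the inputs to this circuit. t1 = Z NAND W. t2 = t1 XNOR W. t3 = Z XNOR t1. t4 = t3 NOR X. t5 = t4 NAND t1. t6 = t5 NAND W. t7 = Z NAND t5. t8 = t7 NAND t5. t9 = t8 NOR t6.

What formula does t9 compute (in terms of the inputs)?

t1 = Z NAND W
t3 = Z XNOR t1 = Z XNOR (Z NAND W)
t4 = t3 NOR X = (Z XNOR (Z NAND W)) NOR X
t5 = t4 NAND t1 = ((Z XNOR (Z NAND W)) NOR X) NAND (Z NAND W)
t6 = t5 NAND W = (((Z XNOR (Z NAND W)) NOR X) NAND (Z NAND W)) NAND W
t7 = Z NAND t5 = Z NAND (((Z XNOR (Z NAND W)) NOR X) NAND (Z NAND W))
t8 = t7 NAND t5 = (Z NAND (((Z XNOR (Z NAND W)) NOR X) NAND (Z NAND W))) NAND (((Z XNOR (Z NAND W)) NOR X) NAND (Z NAND W))
t9 = t8 NOR t6 = ((Z NAND (((Z XNOR (Z NAND W)) NOR X) NAND (Z NAND W))) NAND (((Z XNOR (Z NAND W)) NOR X) NAND (Z NAND W))) NOR ((((Z XNOR (Z NAND W)) NOR X) NAND (Z NAND W)) NAND W)

((Z NAND (((Z XNOR (Z NAND W)) NOR X) NAND (Z NAND W))) NAND (((Z XNOR (Z NAND W)) NOR X) NAND (Z NAND W))) NOR ((((Z XNOR (Z NAND W)) NOR X) NAND (Z NAND W)) NAND W)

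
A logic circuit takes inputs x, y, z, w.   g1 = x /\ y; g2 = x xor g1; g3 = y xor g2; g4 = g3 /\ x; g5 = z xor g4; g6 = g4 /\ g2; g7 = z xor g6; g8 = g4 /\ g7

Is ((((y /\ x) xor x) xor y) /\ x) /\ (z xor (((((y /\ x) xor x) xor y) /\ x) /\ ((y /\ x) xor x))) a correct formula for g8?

g1 = x /\ y
g2 = x xor g1 = x xor (x /\ y)
g3 = y xor g2 = y xor (x xor (x /\ y))
g4 = g3 /\ x = (y xor (x xor (x /\ y))) /\ x
g6 = g4 /\ g2 = ((y xor (x xor (x /\ y))) /\ x) /\ (x xor (x /\ y))
g7 = z xor g6 = z xor (((y xor (x xor (x /\ y))) /\ x) /\ (x xor (x /\ y)))
g8 = g4 /\ g7 = ((y xor (x xor (x /\ y))) /\ x) /\ (z xor (((y xor (x xor (x /\ y))) /\ x) /\ (x xor (x /\ y))))
At x=0, y=0, z=0, w=0: circuit gives 0, formula gives 0.
At x=1, y=0, z=0, w=0: circuit gives 1, formula gives 1.
Agrees on all 16 inputs.

Yes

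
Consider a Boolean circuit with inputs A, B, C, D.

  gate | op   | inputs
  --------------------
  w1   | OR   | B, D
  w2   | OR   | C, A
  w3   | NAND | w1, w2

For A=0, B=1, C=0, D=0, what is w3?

1

w1 = 1 OR 0 = 1
w2 = 0 OR 0 = 0
w3 = 1 NAND 0 = 1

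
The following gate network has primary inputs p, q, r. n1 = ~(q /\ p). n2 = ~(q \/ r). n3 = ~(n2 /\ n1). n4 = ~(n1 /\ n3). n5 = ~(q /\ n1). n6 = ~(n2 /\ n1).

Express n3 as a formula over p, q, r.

n1 = ~(q /\ p)
n2 = ~(q \/ r)
n3 = ~(n2 /\ n1) = ~((~(q \/ r)) /\ (~(q /\ p)))

~((~(q \/ r)) /\ (~(q /\ p)))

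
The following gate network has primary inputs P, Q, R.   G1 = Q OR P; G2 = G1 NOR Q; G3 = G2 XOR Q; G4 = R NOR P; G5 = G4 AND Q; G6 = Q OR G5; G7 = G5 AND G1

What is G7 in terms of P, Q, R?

((R NOR P) AND Q) AND (Q OR P)

G1 = Q OR P
G4 = R NOR P
G5 = G4 AND Q = (R NOR P) AND Q
G7 = G5 AND G1 = ((R NOR P) AND Q) AND (Q OR P)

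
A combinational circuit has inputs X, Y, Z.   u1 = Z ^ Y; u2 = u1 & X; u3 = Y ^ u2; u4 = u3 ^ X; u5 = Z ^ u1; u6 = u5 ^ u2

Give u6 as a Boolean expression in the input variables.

u1 = Z ^ Y
u2 = u1 & X = (Z ^ Y) & X
u5 = Z ^ u1 = Z ^ (Z ^ Y)
u6 = u5 ^ u2 = (Z ^ (Z ^ Y)) ^ ((Z ^ Y) & X)

(Z ^ (Z ^ Y)) ^ ((Z ^ Y) & X)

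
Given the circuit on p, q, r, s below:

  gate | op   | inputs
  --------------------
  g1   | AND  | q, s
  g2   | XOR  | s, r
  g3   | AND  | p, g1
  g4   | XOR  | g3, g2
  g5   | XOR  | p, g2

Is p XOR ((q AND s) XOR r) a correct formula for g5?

No

g2 = s XOR r
g5 = p XOR g2 = p XOR (s XOR r)
At p=0, q=0, r=0, s=1: circuit gives 1, formula gives 0.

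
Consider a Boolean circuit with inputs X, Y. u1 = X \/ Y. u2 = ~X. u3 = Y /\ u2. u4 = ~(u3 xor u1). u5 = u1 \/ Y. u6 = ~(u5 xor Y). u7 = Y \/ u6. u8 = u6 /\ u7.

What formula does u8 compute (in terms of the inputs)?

(~(((X \/ Y) \/ Y) xor Y)) /\ (Y \/ (~(((X \/ Y) \/ Y) xor Y)))

u1 = X \/ Y
u5 = u1 \/ Y = (X \/ Y) \/ Y
u6 = ~(u5 xor Y) = ~(((X \/ Y) \/ Y) xor Y)
u7 = Y \/ u6 = Y \/ (~(((X \/ Y) \/ Y) xor Y))
u8 = u6 /\ u7 = (~(((X \/ Y) \/ Y) xor Y)) /\ (Y \/ (~(((X \/ Y) \/ Y) xor Y)))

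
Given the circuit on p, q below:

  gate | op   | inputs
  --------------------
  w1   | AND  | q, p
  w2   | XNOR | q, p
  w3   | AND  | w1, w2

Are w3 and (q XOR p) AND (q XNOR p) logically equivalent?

w1 = q AND p
w2 = q XNOR p
w3 = w1 AND w2 = (q AND p) AND (q XNOR p)
At p=1, q=1: circuit gives 1, formula gives 0.

No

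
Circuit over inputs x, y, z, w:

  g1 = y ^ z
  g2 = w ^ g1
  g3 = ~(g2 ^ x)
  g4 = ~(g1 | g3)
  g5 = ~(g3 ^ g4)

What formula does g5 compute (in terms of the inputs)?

~((~((w ^ (y ^ z)) ^ x)) ^ (~((y ^ z) | (~((w ^ (y ^ z)) ^ x)))))

g1 = y ^ z
g2 = w ^ g1 = w ^ (y ^ z)
g3 = ~(g2 ^ x) = ~((w ^ (y ^ z)) ^ x)
g4 = ~(g1 | g3) = ~((y ^ z) | (~((w ^ (y ^ z)) ^ x)))
g5 = ~(g3 ^ g4) = ~((~((w ^ (y ^ z)) ^ x)) ^ (~((y ^ z) | (~((w ^ (y ^ z)) ^ x)))))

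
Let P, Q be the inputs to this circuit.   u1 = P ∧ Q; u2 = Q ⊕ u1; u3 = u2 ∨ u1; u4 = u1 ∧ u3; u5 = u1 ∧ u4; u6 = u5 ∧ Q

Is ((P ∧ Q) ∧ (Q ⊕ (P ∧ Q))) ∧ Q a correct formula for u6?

No

u1 = P ∧ Q
u2 = Q ⊕ u1 = Q ⊕ (P ∧ Q)
u3 = u2 ∨ u1 = (Q ⊕ (P ∧ Q)) ∨ (P ∧ Q)
u4 = u1 ∧ u3 = (P ∧ Q) ∧ ((Q ⊕ (P ∧ Q)) ∨ (P ∧ Q))
u5 = u1 ∧ u4 = (P ∧ Q) ∧ ((P ∧ Q) ∧ ((Q ⊕ (P ∧ Q)) ∨ (P ∧ Q)))
u6 = u5 ∧ Q = ((P ∧ Q) ∧ ((P ∧ Q) ∧ ((Q ⊕ (P ∧ Q)) ∨ (P ∧ Q)))) ∧ Q
At P=1, Q=1: circuit gives 1, formula gives 0.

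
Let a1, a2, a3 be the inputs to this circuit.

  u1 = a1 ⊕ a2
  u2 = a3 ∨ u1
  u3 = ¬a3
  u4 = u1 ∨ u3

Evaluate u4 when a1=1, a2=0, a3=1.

u1 = 1 ⊕ 0 = 1
u3 = ¬1 = 0
u4 = 1 ∨ 0 = 1

1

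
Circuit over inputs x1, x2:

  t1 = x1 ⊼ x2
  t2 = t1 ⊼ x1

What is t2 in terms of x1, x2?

t1 = x1 ⊼ x2
t2 = t1 ⊼ x1 = (x1 ⊼ x2) ⊼ x1

(x1 ⊼ x2) ⊼ x1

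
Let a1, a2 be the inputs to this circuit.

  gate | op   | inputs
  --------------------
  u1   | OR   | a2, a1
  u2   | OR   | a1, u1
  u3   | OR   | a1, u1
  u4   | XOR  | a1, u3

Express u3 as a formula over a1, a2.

u1 = a2 OR a1
u3 = a1 OR u1 = a1 OR (a2 OR a1)

a1 OR (a2 OR a1)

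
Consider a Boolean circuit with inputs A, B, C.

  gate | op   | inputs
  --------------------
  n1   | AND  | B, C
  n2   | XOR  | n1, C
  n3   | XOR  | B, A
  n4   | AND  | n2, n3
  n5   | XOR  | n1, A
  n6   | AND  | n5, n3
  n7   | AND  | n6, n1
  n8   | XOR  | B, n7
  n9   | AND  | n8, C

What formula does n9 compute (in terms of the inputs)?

(B XOR ((((B AND C) XOR A) AND (B XOR A)) AND (B AND C))) AND C

n1 = B AND C
n3 = B XOR A
n5 = n1 XOR A = (B AND C) XOR A
n6 = n5 AND n3 = ((B AND C) XOR A) AND (B XOR A)
n7 = n6 AND n1 = (((B AND C) XOR A) AND (B XOR A)) AND (B AND C)
n8 = B XOR n7 = B XOR ((((B AND C) XOR A) AND (B XOR A)) AND (B AND C))
n9 = n8 AND C = (B XOR ((((B AND C) XOR A) AND (B XOR A)) AND (B AND C))) AND C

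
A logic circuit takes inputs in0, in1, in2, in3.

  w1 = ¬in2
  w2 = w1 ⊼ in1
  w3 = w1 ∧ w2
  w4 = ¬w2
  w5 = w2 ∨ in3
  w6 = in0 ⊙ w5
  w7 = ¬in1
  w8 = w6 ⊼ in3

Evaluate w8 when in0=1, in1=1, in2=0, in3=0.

1

w1 = ¬0 = 1
w2 = 1 ⊼ 1 = 0
w5 = 0 ∨ 0 = 0
w6 = 1 ⊙ 0 = 0
w8 = 0 ⊼ 0 = 1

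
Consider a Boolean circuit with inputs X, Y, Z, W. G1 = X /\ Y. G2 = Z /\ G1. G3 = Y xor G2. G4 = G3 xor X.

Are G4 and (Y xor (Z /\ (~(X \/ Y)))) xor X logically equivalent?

No

G1 = X /\ Y
G2 = Z /\ G1 = Z /\ (X /\ Y)
G3 = Y xor G2 = Y xor (Z /\ (X /\ Y))
G4 = G3 xor X = (Y xor (Z /\ (X /\ Y))) xor X
At X=0, Y=0, Z=1, W=0: circuit gives 0, formula gives 1.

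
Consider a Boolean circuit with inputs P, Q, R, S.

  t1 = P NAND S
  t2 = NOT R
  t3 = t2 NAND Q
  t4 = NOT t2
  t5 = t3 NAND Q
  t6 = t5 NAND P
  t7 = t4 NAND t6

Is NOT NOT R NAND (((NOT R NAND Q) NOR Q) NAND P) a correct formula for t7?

No

t2 = NOT R
t3 = t2 NAND Q = NOT R NAND Q
t4 = NOT t2 = NOT NOT R
t5 = t3 NAND Q = (NOT R NAND Q) NAND Q
t6 = t5 NAND P = ((NOT R NAND Q) NAND Q) NAND P
t7 = t4 NAND t6 = NOT NOT R NAND (((NOT R NAND Q) NAND Q) NAND P)
At P=1, Q=0, R=1, S=0: circuit gives 1, formula gives 0.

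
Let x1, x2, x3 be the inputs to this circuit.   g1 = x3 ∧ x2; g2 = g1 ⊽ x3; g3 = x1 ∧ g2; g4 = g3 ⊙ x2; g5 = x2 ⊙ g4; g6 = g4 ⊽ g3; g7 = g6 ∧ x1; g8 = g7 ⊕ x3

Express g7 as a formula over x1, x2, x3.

g1 = x3 ∧ x2
g2 = g1 ⊽ x3 = (x3 ∧ x2) ⊽ x3
g3 = x1 ∧ g2 = x1 ∧ ((x3 ∧ x2) ⊽ x3)
g4 = g3 ⊙ x2 = (x1 ∧ ((x3 ∧ x2) ⊽ x3)) ⊙ x2
g6 = g4 ⊽ g3 = ((x1 ∧ ((x3 ∧ x2) ⊽ x3)) ⊙ x2) ⊽ (x1 ∧ ((x3 ∧ x2) ⊽ x3))
g7 = g6 ∧ x1 = (((x1 ∧ ((x3 ∧ x2) ⊽ x3)) ⊙ x2) ⊽ (x1 ∧ ((x3 ∧ x2) ⊽ x3))) ∧ x1

(((x1 ∧ ((x3 ∧ x2) ⊽ x3)) ⊙ x2) ⊽ (x1 ∧ ((x3 ∧ x2) ⊽ x3))) ∧ x1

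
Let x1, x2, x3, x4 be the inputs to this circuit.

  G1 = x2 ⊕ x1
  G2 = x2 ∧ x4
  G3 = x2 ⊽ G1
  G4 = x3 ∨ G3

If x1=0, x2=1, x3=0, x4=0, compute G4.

G1 = 1 ⊕ 0 = 1
G3 = 1 ⊽ 1 = 0
G4 = 0 ∨ 0 = 0

0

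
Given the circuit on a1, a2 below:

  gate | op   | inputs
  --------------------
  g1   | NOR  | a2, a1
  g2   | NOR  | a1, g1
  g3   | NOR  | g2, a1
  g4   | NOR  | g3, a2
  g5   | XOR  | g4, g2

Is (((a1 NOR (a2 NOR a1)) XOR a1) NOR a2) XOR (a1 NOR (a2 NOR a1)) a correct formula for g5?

No

g1 = a2 NOR a1
g2 = a1 NOR g1 = a1 NOR (a2 NOR a1)
g3 = g2 NOR a1 = (a1 NOR (a2 NOR a1)) NOR a1
g4 = g3 NOR a2 = ((a1 NOR (a2 NOR a1)) NOR a1) NOR a2
g5 = g4 XOR g2 = (((a1 NOR (a2 NOR a1)) NOR a1) NOR a2) XOR (a1 NOR (a2 NOR a1))
At a1=0, a2=0: circuit gives 0, formula gives 1.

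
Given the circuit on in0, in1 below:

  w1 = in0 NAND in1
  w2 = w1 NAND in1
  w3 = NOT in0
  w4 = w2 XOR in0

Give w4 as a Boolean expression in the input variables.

w1 = in0 NAND in1
w2 = w1 NAND in1 = (in0 NAND in1) NAND in1
w4 = w2 XOR in0 = ((in0 NAND in1) NAND in1) XOR in0

((in0 NAND in1) NAND in1) XOR in0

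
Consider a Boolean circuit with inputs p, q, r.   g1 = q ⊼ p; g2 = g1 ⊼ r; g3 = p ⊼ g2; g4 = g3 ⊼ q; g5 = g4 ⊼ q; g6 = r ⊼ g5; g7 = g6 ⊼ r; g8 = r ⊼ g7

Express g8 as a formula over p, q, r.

g1 = q ⊼ p
g2 = g1 ⊼ r = (q ⊼ p) ⊼ r
g3 = p ⊼ g2 = p ⊼ ((q ⊼ p) ⊼ r)
g4 = g3 ⊼ q = (p ⊼ ((q ⊼ p) ⊼ r)) ⊼ q
g5 = g4 ⊼ q = ((p ⊼ ((q ⊼ p) ⊼ r)) ⊼ q) ⊼ q
g6 = r ⊼ g5 = r ⊼ (((p ⊼ ((q ⊼ p) ⊼ r)) ⊼ q) ⊼ q)
g7 = g6 ⊼ r = (r ⊼ (((p ⊼ ((q ⊼ p) ⊼ r)) ⊼ q) ⊼ q)) ⊼ r
g8 = r ⊼ g7 = r ⊼ ((r ⊼ (((p ⊼ ((q ⊼ p) ⊼ r)) ⊼ q) ⊼ q)) ⊼ r)

r ⊼ ((r ⊼ (((p ⊼ ((q ⊼ p) ⊼ r)) ⊼ q) ⊼ q)) ⊼ r)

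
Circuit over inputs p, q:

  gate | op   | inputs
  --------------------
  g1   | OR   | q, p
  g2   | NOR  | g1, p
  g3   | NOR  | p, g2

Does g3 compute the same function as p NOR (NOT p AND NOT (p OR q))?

g1 = q OR p
g2 = g1 NOR p = (q OR p) NOR p
g3 = p NOR g2 = p NOR ((q OR p) NOR p)
At p=0, q=0: circuit gives 0, formula gives 0.
At p=0, q=1: circuit gives 1, formula gives 1.
Agrees on all 4 inputs.

Yes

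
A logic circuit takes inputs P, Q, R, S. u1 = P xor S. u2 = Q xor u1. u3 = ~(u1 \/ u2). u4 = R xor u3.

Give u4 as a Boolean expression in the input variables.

R xor (~((P xor S) \/ (Q xor (P xor S))))

u1 = P xor S
u2 = Q xor u1 = Q xor (P xor S)
u3 = ~(u1 \/ u2) = ~((P xor S) \/ (Q xor (P xor S)))
u4 = R xor u3 = R xor (~((P xor S) \/ (Q xor (P xor S))))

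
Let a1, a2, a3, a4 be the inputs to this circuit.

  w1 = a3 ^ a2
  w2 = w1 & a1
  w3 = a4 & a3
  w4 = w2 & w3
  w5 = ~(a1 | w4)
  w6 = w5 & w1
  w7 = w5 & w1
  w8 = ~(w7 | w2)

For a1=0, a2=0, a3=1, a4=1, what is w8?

0

w1 = 1 ^ 0 = 1
w2 = 1 & 0 = 0
w3 = 1 & 1 = 1
w4 = 0 & 1 = 0
w5 = ~(0 | 0) = 1
w7 = 1 & 1 = 1
w8 = ~(1 | 0) = 0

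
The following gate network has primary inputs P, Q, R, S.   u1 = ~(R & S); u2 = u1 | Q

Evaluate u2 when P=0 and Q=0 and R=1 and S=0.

1

u1 = ~(1 & 0) = 1
u2 = 1 | 0 = 1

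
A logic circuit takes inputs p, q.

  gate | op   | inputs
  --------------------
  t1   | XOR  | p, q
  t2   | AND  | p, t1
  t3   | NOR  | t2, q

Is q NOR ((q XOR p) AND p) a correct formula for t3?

t1 = p XOR q
t2 = p AND t1 = p AND (p XOR q)
t3 = t2 NOR q = (p AND (p XOR q)) NOR q
At p=0, q=1: circuit gives 0, formula gives 0.
At p=0, q=0: circuit gives 1, formula gives 1.
Agrees on all 4 inputs.

Yes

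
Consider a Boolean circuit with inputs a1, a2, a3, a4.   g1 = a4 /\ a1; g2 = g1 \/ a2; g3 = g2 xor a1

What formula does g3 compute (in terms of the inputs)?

((a4 /\ a1) \/ a2) xor a1

g1 = a4 /\ a1
g2 = g1 \/ a2 = (a4 /\ a1) \/ a2
g3 = g2 xor a1 = ((a4 /\ a1) \/ a2) xor a1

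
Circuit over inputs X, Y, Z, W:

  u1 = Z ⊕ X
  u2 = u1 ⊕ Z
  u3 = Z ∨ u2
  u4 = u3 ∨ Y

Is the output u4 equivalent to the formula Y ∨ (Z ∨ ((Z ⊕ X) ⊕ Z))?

u1 = Z ⊕ X
u2 = u1 ⊕ Z = (Z ⊕ X) ⊕ Z
u3 = Z ∨ u2 = Z ∨ ((Z ⊕ X) ⊕ Z)
u4 = u3 ∨ Y = (Z ∨ ((Z ⊕ X) ⊕ Z)) ∨ Y
At X=0, Y=0, Z=0, W=0: circuit gives 0, formula gives 0.
At X=0, Y=0, Z=1, W=0: circuit gives 1, formula gives 1.
Agrees on all 16 inputs.

Yes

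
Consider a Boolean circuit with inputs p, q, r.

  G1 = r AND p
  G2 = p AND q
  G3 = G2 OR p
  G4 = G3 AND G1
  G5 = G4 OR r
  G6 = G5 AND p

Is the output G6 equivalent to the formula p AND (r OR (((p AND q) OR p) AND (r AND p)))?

Yes

G1 = r AND p
G2 = p AND q
G3 = G2 OR p = (p AND q) OR p
G4 = G3 AND G1 = ((p AND q) OR p) AND (r AND p)
G5 = G4 OR r = (((p AND q) OR p) AND (r AND p)) OR r
G6 = G5 AND p = ((((p AND q) OR p) AND (r AND p)) OR r) AND p
At p=0, q=0, r=0: circuit gives 0, formula gives 0.
At p=1, q=0, r=1: circuit gives 1, formula gives 1.
Agrees on all 8 inputs.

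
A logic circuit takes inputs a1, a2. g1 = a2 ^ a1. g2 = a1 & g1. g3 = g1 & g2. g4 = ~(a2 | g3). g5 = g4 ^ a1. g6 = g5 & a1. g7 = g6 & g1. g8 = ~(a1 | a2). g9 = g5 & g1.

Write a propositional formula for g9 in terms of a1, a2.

g1 = a2 ^ a1
g2 = a1 & g1 = a1 & (a2 ^ a1)
g3 = g1 & g2 = (a2 ^ a1) & (a1 & (a2 ^ a1))
g4 = ~(a2 | g3) = ~(a2 | ((a2 ^ a1) & (a1 & (a2 ^ a1))))
g5 = g4 ^ a1 = (~(a2 | ((a2 ^ a1) & (a1 & (a2 ^ a1))))) ^ a1
g9 = g5 & g1 = ((~(a2 | ((a2 ^ a1) & (a1 & (a2 ^ a1))))) ^ a1) & (a2 ^ a1)

((~(a2 | ((a2 ^ a1) & (a1 & (a2 ^ a1))))) ^ a1) & (a2 ^ a1)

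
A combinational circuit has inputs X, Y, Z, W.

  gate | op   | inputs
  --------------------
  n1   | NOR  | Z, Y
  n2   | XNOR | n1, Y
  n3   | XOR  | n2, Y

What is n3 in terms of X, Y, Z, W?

((Z NOR Y) XNOR Y) XOR Y

n1 = Z NOR Y
n2 = n1 XNOR Y = (Z NOR Y) XNOR Y
n3 = n2 XOR Y = ((Z NOR Y) XNOR Y) XOR Y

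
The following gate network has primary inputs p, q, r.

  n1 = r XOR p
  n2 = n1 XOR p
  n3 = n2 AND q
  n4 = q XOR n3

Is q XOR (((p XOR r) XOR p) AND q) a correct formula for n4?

Yes

n1 = r XOR p
n2 = n1 XOR p = (r XOR p) XOR p
n3 = n2 AND q = ((r XOR p) XOR p) AND q
n4 = q XOR n3 = q XOR (((r XOR p) XOR p) AND q)
At p=0, q=0, r=0: circuit gives 0, formula gives 0.
At p=0, q=1, r=0: circuit gives 1, formula gives 1.
Agrees on all 8 inputs.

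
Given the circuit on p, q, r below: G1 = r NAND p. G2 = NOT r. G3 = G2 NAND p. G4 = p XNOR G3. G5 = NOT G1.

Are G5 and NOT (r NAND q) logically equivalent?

No

G1 = r NAND p
G5 = NOT G1 = NOT (r NAND p)
At p=0, q=1, r=1: circuit gives 0, formula gives 1.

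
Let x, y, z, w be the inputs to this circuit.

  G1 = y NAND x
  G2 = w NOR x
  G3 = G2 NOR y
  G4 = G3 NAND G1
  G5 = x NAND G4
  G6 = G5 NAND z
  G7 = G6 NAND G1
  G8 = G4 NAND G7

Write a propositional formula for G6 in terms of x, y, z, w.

G1 = y NAND x
G2 = w NOR x
G3 = G2 NOR y = (w NOR x) NOR y
G4 = G3 NAND G1 = ((w NOR x) NOR y) NAND (y NAND x)
G5 = x NAND G4 = x NAND (((w NOR x) NOR y) NAND (y NAND x))
G6 = G5 NAND z = (x NAND (((w NOR x) NOR y) NAND (y NAND x))) NAND z

(x NAND (((w NOR x) NOR y) NAND (y NAND x))) NAND z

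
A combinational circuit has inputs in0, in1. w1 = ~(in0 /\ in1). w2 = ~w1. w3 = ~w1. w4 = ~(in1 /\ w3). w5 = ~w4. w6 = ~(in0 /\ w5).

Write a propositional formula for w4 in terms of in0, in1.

~(in1 /\ ~(~(in0 /\ in1)))

w1 = ~(in0 /\ in1)
w3 = ~w1 = ~(~(in0 /\ in1))
w4 = ~(in1 /\ w3) = ~(in1 /\ ~(~(in0 /\ in1)))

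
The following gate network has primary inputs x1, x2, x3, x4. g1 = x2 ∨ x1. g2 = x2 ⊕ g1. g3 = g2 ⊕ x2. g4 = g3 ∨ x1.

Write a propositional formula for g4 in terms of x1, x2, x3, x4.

g1 = x2 ∨ x1
g2 = x2 ⊕ g1 = x2 ⊕ (x2 ∨ x1)
g3 = g2 ⊕ x2 = (x2 ⊕ (x2 ∨ x1)) ⊕ x2
g4 = g3 ∨ x1 = ((x2 ⊕ (x2 ∨ x1)) ⊕ x2) ∨ x1

((x2 ⊕ (x2 ∨ x1)) ⊕ x2) ∨ x1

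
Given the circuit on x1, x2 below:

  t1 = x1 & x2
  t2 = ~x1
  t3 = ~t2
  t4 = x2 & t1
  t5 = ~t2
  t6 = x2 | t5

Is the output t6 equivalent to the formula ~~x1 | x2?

t2 = ~x1
t5 = ~t2 = ~~x1
t6 = x2 | t5 = x2 | ~~x1
At x1=0, x2=0: circuit gives 0, formula gives 0.
At x1=0, x2=1: circuit gives 1, formula gives 1.
Agrees on all 4 inputs.

Yes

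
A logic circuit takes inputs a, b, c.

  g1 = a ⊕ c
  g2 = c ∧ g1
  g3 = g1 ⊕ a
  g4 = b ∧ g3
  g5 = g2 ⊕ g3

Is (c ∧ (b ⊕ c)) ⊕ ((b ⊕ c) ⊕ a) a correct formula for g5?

No

g1 = a ⊕ c
g2 = c ∧ g1 = c ∧ (a ⊕ c)
g3 = g1 ⊕ a = (a ⊕ c) ⊕ a
g5 = g2 ⊕ g3 = (c ∧ (a ⊕ c)) ⊕ ((a ⊕ c) ⊕ a)
At a=0, b=1, c=0: circuit gives 0, formula gives 1.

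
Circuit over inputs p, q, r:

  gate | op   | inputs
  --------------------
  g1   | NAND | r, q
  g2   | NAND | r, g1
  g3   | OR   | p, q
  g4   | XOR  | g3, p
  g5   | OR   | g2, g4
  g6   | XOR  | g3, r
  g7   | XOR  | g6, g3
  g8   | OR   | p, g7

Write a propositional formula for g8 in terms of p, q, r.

g3 = p OR q
g6 = g3 XOR r = (p OR q) XOR r
g7 = g6 XOR g3 = ((p OR q) XOR r) XOR (p OR q)
g8 = p OR g7 = p OR (((p OR q) XOR r) XOR (p OR q))

p OR (((p OR q) XOR r) XOR (p OR q))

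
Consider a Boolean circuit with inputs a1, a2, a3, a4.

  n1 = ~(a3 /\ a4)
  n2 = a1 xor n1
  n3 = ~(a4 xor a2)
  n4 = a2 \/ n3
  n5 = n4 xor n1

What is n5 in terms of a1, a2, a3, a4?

n1 = ~(a3 /\ a4)
n3 = ~(a4 xor a2)
n4 = a2 \/ n3 = a2 \/ (~(a4 xor a2))
n5 = n4 xor n1 = (a2 \/ (~(a4 xor a2))) xor (~(a3 /\ a4))

(a2 \/ (~(a4 xor a2))) xor (~(a3 /\ a4))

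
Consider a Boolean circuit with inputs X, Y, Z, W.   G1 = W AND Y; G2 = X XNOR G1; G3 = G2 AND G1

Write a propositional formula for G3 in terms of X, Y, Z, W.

G1 = W AND Y
G2 = X XNOR G1 = X XNOR (W AND Y)
G3 = G2 AND G1 = (X XNOR (W AND Y)) AND (W AND Y)

(X XNOR (W AND Y)) AND (W AND Y)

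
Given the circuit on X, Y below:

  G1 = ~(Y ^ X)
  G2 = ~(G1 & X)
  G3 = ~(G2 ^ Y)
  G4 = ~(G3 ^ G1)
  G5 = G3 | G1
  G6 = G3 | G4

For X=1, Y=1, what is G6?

0

G1 = ~(1 ^ 1) = 1
G2 = ~(1 & 1) = 0
G3 = ~(0 ^ 1) = 0
G4 = ~(0 ^ 1) = 0
G6 = 0 | 0 = 0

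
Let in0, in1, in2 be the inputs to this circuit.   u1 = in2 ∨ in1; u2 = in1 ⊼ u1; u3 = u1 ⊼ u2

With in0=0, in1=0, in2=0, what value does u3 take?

1

u1 = 0 ∨ 0 = 0
u2 = 0 ⊼ 0 = 1
u3 = 0 ⊼ 1 = 1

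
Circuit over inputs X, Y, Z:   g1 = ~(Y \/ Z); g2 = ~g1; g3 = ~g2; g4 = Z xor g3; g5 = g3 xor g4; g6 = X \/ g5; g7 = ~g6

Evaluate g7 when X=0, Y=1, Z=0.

1

g1 = ~(1 \/ 0) = 0
g2 = ~0 = 1
g3 = ~1 = 0
g4 = 0 xor 0 = 0
g5 = 0 xor 0 = 0
g6 = 0 \/ 0 = 0
g7 = ~0 = 1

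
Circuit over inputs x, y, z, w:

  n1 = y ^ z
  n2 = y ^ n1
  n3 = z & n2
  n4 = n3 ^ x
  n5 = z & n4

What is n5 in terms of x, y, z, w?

z & ((z & (y ^ (y ^ z))) ^ x)

n1 = y ^ z
n2 = y ^ n1 = y ^ (y ^ z)
n3 = z & n2 = z & (y ^ (y ^ z))
n4 = n3 ^ x = (z & (y ^ (y ^ z))) ^ x
n5 = z & n4 = z & ((z & (y ^ (y ^ z))) ^ x)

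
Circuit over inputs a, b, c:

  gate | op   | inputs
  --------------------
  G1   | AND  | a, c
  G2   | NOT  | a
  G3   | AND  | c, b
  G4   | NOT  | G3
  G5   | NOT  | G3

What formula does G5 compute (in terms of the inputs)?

G3 = c AND b
G5 = NOT G3 = NOT (c AND b)

NOT (c AND b)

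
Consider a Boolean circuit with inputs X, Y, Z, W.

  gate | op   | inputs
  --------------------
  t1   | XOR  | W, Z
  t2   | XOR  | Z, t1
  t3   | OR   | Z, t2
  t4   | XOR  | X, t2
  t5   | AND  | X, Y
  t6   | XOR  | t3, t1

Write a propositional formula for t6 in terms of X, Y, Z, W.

(Z OR (Z XOR (W XOR Z))) XOR (W XOR Z)

t1 = W XOR Z
t2 = Z XOR t1 = Z XOR (W XOR Z)
t3 = Z OR t2 = Z OR (Z XOR (W XOR Z))
t6 = t3 XOR t1 = (Z OR (Z XOR (W XOR Z))) XOR (W XOR Z)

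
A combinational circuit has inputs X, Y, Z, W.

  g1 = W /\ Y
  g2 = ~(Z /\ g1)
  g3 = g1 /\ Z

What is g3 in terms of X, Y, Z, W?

(W /\ Y) /\ Z

g1 = W /\ Y
g3 = g1 /\ Z = (W /\ Y) /\ Z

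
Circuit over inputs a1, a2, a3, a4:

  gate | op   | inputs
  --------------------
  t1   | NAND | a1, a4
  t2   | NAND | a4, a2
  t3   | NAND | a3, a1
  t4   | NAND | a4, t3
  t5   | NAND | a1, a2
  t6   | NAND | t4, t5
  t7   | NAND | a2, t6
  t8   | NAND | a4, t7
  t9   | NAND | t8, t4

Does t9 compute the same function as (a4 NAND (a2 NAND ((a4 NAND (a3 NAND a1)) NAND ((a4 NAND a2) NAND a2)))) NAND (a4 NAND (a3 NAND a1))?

t3 = a3 NAND a1
t4 = a4 NAND t3 = a4 NAND (a3 NAND a1)
t5 = a1 NAND a2
t6 = t4 NAND t5 = (a4 NAND (a3 NAND a1)) NAND (a1 NAND a2)
t7 = a2 NAND t6 = a2 NAND ((a4 NAND (a3 NAND a1)) NAND (a1 NAND a2))
t8 = a4 NAND t7 = a4 NAND (a2 NAND ((a4 NAND (a3 NAND a1)) NAND (a1 NAND a2)))
t9 = t8 NAND t4 = (a4 NAND (a2 NAND ((a4 NAND (a3 NAND a1)) NAND (a1 NAND a2)))) NAND (a4 NAND (a3 NAND a1))
At a1=1, a2=1, a3=1, a4=1: circuit gives 0, formula gives 1.

No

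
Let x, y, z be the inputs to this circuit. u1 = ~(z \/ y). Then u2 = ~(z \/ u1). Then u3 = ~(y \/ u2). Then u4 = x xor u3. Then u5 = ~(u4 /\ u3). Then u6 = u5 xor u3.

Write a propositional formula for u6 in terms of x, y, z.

(~((x xor (~(y \/ (~(z \/ (~(z \/ y))))))) /\ (~(y \/ (~(z \/ (~(z \/ y)))))))) xor (~(y \/ (~(z \/ (~(z \/ y))))))

u1 = ~(z \/ y)
u2 = ~(z \/ u1) = ~(z \/ (~(z \/ y)))
u3 = ~(y \/ u2) = ~(y \/ (~(z \/ (~(z \/ y)))))
u4 = x xor u3 = x xor (~(y \/ (~(z \/ (~(z \/ y))))))
u5 = ~(u4 /\ u3) = ~((x xor (~(y \/ (~(z \/ (~(z \/ y))))))) /\ (~(y \/ (~(z \/ (~(z \/ y)))))))
u6 = u5 xor u3 = (~((x xor (~(y \/ (~(z \/ (~(z \/ y))))))) /\ (~(y \/ (~(z \/ (~(z \/ y)))))))) xor (~(y \/ (~(z \/ (~(z \/ y))))))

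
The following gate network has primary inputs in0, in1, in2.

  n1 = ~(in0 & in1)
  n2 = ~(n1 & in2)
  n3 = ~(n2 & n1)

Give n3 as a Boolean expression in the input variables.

n1 = ~(in0 & in1)
n2 = ~(n1 & in2) = ~((~(in0 & in1)) & in2)
n3 = ~(n2 & n1) = ~((~((~(in0 & in1)) & in2)) & (~(in0 & in1)))

~((~((~(in0 & in1)) & in2)) & (~(in0 & in1)))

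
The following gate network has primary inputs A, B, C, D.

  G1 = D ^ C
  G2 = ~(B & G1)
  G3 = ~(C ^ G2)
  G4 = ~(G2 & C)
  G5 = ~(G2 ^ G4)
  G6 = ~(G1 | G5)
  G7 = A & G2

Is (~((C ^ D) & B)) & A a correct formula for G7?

Yes

G1 = D ^ C
G2 = ~(B & G1) = ~(B & (D ^ C))
G7 = A & G2 = A & (~(B & (D ^ C)))
At A=0, B=0, C=0, D=0: circuit gives 0, formula gives 0.
At A=1, B=0, C=0, D=0: circuit gives 1, formula gives 1.
Agrees on all 16 inputs.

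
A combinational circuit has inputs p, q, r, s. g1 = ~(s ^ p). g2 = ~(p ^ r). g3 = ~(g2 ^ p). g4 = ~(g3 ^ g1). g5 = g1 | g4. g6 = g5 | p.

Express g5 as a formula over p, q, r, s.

(~(s ^ p)) | (~((~((~(p ^ r)) ^ p)) ^ (~(s ^ p))))

g1 = ~(s ^ p)
g2 = ~(p ^ r)
g3 = ~(g2 ^ p) = ~((~(p ^ r)) ^ p)
g4 = ~(g3 ^ g1) = ~((~((~(p ^ r)) ^ p)) ^ (~(s ^ p)))
g5 = g1 | g4 = (~(s ^ p)) | (~((~((~(p ^ r)) ^ p)) ^ (~(s ^ p))))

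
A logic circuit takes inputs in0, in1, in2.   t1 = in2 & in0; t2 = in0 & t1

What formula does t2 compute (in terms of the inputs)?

in0 & (in2 & in0)

t1 = in2 & in0
t2 = in0 & t1 = in0 & (in2 & in0)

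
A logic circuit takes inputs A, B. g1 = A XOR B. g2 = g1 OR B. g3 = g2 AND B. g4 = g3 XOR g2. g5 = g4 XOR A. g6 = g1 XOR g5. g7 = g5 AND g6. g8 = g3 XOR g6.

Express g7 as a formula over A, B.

g1 = A XOR B
g2 = g1 OR B = (A XOR B) OR B
g3 = g2 AND B = ((A XOR B) OR B) AND B
g4 = g3 XOR g2 = (((A XOR B) OR B) AND B) XOR ((A XOR B) OR B)
g5 = g4 XOR A = ((((A XOR B) OR B) AND B) XOR ((A XOR B) OR B)) XOR A
g6 = g1 XOR g5 = (A XOR B) XOR (((((A XOR B) OR B) AND B) XOR ((A XOR B) OR B)) XOR A)
g7 = g5 AND g6 = (((((A XOR B) OR B) AND B) XOR ((A XOR B) OR B)) XOR A) AND ((A XOR B) XOR (((((A XOR B) OR B) AND B) XOR ((A XOR B) OR B)) XOR A))

(((((A XOR B) OR B) AND B) XOR ((A XOR B) OR B)) XOR A) AND ((A XOR B) XOR (((((A XOR B) OR B) AND B) XOR ((A XOR B) OR B)) XOR A))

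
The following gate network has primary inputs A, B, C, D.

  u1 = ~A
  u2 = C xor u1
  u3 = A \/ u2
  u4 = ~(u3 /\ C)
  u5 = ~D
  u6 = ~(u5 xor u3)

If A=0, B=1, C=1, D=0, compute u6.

0

u1 = ~0 = 1
u2 = 1 xor 1 = 0
u3 = 0 \/ 0 = 0
u5 = ~0 = 1
u6 = ~(1 xor 0) = 0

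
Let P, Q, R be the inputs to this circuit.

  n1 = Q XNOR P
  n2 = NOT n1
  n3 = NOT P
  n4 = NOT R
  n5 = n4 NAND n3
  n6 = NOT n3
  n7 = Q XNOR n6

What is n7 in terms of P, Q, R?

Q XNOR NOT NOT P

n3 = NOT P
n6 = NOT n3 = NOT NOT P
n7 = Q XNOR n6 = Q XNOR NOT NOT P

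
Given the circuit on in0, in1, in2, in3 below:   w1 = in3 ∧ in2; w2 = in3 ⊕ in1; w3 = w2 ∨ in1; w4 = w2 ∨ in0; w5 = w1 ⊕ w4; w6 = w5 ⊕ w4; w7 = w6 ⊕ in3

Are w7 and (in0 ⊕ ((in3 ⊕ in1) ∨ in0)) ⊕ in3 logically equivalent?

w1 = in3 ∧ in2
w2 = in3 ⊕ in1
w4 = w2 ∨ in0 = (in3 ⊕ in1) ∨ in0
w5 = w1 ⊕ w4 = (in3 ∧ in2) ⊕ ((in3 ⊕ in1) ∨ in0)
w6 = w5 ⊕ w4 = ((in3 ∧ in2) ⊕ ((in3 ⊕ in1) ∨ in0)) ⊕ ((in3 ⊕ in1) ∨ in0)
w7 = w6 ⊕ in3 = (((in3 ∧ in2) ⊕ ((in3 ⊕ in1) ∨ in0)) ⊕ ((in3 ⊕ in1) ∨ in0)) ⊕ in3
At in0=0, in1=0, in2=0, in3=1: circuit gives 1, formula gives 0.

No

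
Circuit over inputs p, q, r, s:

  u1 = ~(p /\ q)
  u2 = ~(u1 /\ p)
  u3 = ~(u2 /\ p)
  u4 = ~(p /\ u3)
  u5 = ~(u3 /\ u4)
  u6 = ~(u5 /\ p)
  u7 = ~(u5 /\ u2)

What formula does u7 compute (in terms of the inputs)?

u1 = ~(p /\ q)
u2 = ~(u1 /\ p) = ~((~(p /\ q)) /\ p)
u3 = ~(u2 /\ p) = ~((~((~(p /\ q)) /\ p)) /\ p)
u4 = ~(p /\ u3) = ~(p /\ (~((~((~(p /\ q)) /\ p)) /\ p)))
u5 = ~(u3 /\ u4) = ~((~((~((~(p /\ q)) /\ p)) /\ p)) /\ (~(p /\ (~((~((~(p /\ q)) /\ p)) /\ p)))))
u7 = ~(u5 /\ u2) = ~((~((~((~((~(p /\ q)) /\ p)) /\ p)) /\ (~(p /\ (~((~((~(p /\ q)) /\ p)) /\ p)))))) /\ (~((~(p /\ q)) /\ p)))

~((~((~((~((~(p /\ q)) /\ p)) /\ p)) /\ (~(p /\ (~((~((~(p /\ q)) /\ p)) /\ p)))))) /\ (~((~(p /\ q)) /\ p)))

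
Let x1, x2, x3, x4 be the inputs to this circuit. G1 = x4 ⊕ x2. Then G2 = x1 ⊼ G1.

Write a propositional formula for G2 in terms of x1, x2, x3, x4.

x1 ⊼ (x4 ⊕ x2)

G1 = x4 ⊕ x2
G2 = x1 ⊼ G1 = x1 ⊼ (x4 ⊕ x2)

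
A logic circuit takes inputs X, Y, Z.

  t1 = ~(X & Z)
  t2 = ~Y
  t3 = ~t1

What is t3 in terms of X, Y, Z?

~(~(X & Z))

t1 = ~(X & Z)
t3 = ~t1 = ~(~(X & Z))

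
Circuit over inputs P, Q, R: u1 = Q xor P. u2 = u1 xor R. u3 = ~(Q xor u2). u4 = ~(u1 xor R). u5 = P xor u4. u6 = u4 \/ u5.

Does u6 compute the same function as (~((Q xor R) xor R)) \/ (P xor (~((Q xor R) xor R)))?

No

u1 = Q xor P
u4 = ~(u1 xor R) = ~((Q xor P) xor R)
u5 = P xor u4 = P xor (~((Q xor P) xor R))
u6 = u4 \/ u5 = (~((Q xor P) xor R)) \/ (P xor (~((Q xor P) xor R)))
At P=0, Q=0, R=1: circuit gives 0, formula gives 1.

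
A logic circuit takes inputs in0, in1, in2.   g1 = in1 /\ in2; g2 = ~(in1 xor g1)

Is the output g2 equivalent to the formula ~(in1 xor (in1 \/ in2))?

No

g1 = in1 /\ in2
g2 = ~(in1 xor g1) = ~(in1 xor (in1 /\ in2))
At in0=0, in1=0, in2=1: circuit gives 1, formula gives 0.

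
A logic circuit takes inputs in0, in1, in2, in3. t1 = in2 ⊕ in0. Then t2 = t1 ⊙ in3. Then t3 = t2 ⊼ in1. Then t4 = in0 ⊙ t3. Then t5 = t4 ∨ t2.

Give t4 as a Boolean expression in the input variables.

in0 ⊙ (((in2 ⊕ in0) ⊙ in3) ⊼ in1)

t1 = in2 ⊕ in0
t2 = t1 ⊙ in3 = (in2 ⊕ in0) ⊙ in3
t3 = t2 ⊼ in1 = ((in2 ⊕ in0) ⊙ in3) ⊼ in1
t4 = in0 ⊙ t3 = in0 ⊙ (((in2 ⊕ in0) ⊙ in3) ⊼ in1)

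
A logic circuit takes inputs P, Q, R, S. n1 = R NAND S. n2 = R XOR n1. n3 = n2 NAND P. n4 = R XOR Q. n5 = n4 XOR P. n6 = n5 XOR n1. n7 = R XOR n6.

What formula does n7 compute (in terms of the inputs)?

R XOR (((R XOR Q) XOR P) XOR (R NAND S))

n1 = R NAND S
n4 = R XOR Q
n5 = n4 XOR P = (R XOR Q) XOR P
n6 = n5 XOR n1 = ((R XOR Q) XOR P) XOR (R NAND S)
n7 = R XOR n6 = R XOR (((R XOR Q) XOR P) XOR (R NAND S))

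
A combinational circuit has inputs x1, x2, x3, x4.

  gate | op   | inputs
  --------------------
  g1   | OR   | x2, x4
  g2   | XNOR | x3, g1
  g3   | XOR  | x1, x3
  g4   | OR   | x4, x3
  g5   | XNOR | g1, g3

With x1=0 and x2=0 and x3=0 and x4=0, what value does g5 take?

g1 = 0 OR 0 = 0
g3 = 0 XOR 0 = 0
g5 = 0 XNOR 0 = 1

1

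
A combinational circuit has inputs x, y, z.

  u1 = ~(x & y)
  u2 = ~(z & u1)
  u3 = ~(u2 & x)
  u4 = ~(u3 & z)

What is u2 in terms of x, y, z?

~(z & (~(x & y)))

u1 = ~(x & y)
u2 = ~(z & u1) = ~(z & (~(x & y)))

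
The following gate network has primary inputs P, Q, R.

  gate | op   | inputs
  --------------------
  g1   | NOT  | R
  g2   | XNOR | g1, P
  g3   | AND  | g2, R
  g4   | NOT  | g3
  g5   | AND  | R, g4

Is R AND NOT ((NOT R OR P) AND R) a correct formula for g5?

g1 = NOT R
g2 = g1 XNOR P = NOT R XNOR P
g3 = g2 AND R = (NOT R XNOR P) AND R
g4 = NOT g3 = NOT ((NOT R XNOR P) AND R)
g5 = R AND g4 = R AND NOT ((NOT R XNOR P) AND R)
At P=0, Q=0, R=1: circuit gives 0, formula gives 1.

No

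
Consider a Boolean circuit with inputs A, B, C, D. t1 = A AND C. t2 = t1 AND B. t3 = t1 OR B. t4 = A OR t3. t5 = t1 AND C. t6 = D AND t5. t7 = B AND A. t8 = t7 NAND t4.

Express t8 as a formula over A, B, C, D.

(B AND A) NAND (A OR ((A AND C) OR B))

t1 = A AND C
t3 = t1 OR B = (A AND C) OR B
t4 = A OR t3 = A OR ((A AND C) OR B)
t7 = B AND A
t8 = t7 NAND t4 = (B AND A) NAND (A OR ((A AND C) OR B))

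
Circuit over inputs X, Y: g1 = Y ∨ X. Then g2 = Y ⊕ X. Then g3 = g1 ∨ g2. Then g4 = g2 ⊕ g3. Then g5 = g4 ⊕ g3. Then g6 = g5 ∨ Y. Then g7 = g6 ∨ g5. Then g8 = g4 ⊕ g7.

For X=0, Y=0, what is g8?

0

g1 = 0 ∨ 0 = 0
g2 = 0 ⊕ 0 = 0
g3 = 0 ∨ 0 = 0
g4 = 0 ⊕ 0 = 0
g5 = 0 ⊕ 0 = 0
g6 = 0 ∨ 0 = 0
g7 = 0 ∨ 0 = 0
g8 = 0 ⊕ 0 = 0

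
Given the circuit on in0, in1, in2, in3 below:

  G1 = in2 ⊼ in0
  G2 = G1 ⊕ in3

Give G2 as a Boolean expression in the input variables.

(in2 ⊼ in0) ⊕ in3

G1 = in2 ⊼ in0
G2 = G1 ⊕ in3 = (in2 ⊼ in0) ⊕ in3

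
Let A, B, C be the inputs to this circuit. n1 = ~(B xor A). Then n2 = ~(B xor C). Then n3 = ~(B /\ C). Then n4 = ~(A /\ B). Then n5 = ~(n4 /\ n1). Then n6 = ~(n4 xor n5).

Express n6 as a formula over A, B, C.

~((~(A /\ B)) xor (~((~(A /\ B)) /\ (~(B xor A)))))

n1 = ~(B xor A)
n4 = ~(A /\ B)
n5 = ~(n4 /\ n1) = ~((~(A /\ B)) /\ (~(B xor A)))
n6 = ~(n4 xor n5) = ~((~(A /\ B)) xor (~((~(A /\ B)) /\ (~(B xor A)))))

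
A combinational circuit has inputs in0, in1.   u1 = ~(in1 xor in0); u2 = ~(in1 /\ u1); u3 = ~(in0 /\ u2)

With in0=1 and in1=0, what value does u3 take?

0

u1 = ~(0 xor 1) = 0
u2 = ~(0 /\ 0) = 1
u3 = ~(1 /\ 1) = 0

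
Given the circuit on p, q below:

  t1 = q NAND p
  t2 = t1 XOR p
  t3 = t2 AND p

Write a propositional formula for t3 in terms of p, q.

((q NAND p) XOR p) AND p

t1 = q NAND p
t2 = t1 XOR p = (q NAND p) XOR p
t3 = t2 AND p = ((q NAND p) XOR p) AND p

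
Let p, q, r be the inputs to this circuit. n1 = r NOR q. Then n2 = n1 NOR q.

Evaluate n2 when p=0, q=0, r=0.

0

n1 = 0 NOR 0 = 1
n2 = 1 NOR 0 = 0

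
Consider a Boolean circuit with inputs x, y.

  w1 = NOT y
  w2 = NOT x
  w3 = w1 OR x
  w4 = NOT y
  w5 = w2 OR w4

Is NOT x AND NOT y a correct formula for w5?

No

w2 = NOT x
w4 = NOT y
w5 = w2 OR w4 = NOT x OR NOT y
At x=0, y=1: circuit gives 1, formula gives 0.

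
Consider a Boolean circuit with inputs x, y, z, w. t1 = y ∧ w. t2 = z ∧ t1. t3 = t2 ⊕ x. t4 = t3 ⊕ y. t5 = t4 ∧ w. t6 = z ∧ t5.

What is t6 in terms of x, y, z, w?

t1 = y ∧ w
t2 = z ∧ t1 = z ∧ (y ∧ w)
t3 = t2 ⊕ x = (z ∧ (y ∧ w)) ⊕ x
t4 = t3 ⊕ y = ((z ∧ (y ∧ w)) ⊕ x) ⊕ y
t5 = t4 ∧ w = (((z ∧ (y ∧ w)) ⊕ x) ⊕ y) ∧ w
t6 = z ∧ t5 = z ∧ ((((z ∧ (y ∧ w)) ⊕ x) ⊕ y) ∧ w)

z ∧ ((((z ∧ (y ∧ w)) ⊕ x) ⊕ y) ∧ w)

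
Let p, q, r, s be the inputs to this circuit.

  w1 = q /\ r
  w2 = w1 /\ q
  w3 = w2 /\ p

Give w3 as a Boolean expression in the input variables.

w1 = q /\ r
w2 = w1 /\ q = (q /\ r) /\ q
w3 = w2 /\ p = ((q /\ r) /\ q) /\ p

((q /\ r) /\ q) /\ p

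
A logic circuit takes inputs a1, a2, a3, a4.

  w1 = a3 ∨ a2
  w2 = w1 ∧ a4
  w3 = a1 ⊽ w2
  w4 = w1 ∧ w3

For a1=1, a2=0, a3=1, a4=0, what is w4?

0

w1 = 1 ∨ 0 = 1
w2 = 1 ∧ 0 = 0
w3 = 1 ⊽ 0 = 0
w4 = 1 ∧ 0 = 0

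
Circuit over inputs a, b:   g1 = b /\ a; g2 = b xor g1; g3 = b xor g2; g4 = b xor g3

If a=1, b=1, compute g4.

g1 = 1 /\ 1 = 1
g2 = 1 xor 1 = 0
g3 = 1 xor 0 = 1
g4 = 1 xor 1 = 0

0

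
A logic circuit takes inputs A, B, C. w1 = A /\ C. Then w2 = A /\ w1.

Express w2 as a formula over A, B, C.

w1 = A /\ C
w2 = A /\ w1 = A /\ (A /\ C)

A /\ (A /\ C)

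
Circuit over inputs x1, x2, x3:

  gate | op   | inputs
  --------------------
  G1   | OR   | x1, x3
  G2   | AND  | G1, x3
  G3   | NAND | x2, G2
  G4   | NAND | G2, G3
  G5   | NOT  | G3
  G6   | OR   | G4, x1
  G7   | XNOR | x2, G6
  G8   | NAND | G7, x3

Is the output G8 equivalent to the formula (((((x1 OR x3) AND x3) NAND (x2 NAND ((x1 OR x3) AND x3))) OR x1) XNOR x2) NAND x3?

G1 = x1 OR x3
G2 = G1 AND x3 = (x1 OR x3) AND x3
G3 = x2 NAND G2 = x2 NAND ((x1 OR x3) AND x3)
G4 = G2 NAND G3 = ((x1 OR x3) AND x3) NAND (x2 NAND ((x1 OR x3) AND x3))
G6 = G4 OR x1 = (((x1 OR x3) AND x3) NAND (x2 NAND ((x1 OR x3) AND x3))) OR x1
G7 = x2 XNOR G6 = x2 XNOR ((((x1 OR x3) AND x3) NAND (x2 NAND ((x1 OR x3) AND x3))) OR x1)
G8 = G7 NAND x3 = (x2 XNOR ((((x1 OR x3) AND x3) NAND (x2 NAND ((x1 OR x3) AND x3))) OR x1)) NAND x3
At x1=0, x2=0, x3=1: circuit gives 0, formula gives 0.
At x1=0, x2=0, x3=0: circuit gives 1, formula gives 1.
Agrees on all 8 inputs.

Yes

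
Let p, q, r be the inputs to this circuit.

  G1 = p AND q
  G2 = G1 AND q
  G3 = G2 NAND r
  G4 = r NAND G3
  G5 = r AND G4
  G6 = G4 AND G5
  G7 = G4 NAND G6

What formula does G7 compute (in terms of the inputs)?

G1 = p AND q
G2 = G1 AND q = (p AND q) AND q
G3 = G2 NAND r = ((p AND q) AND q) NAND r
G4 = r NAND G3 = r NAND (((p AND q) AND q) NAND r)
G5 = r AND G4 = r AND (r NAND (((p AND q) AND q) NAND r))
G6 = G4 AND G5 = (r NAND (((p AND q) AND q) NAND r)) AND (r AND (r NAND (((p AND q) AND q) NAND r)))
G7 = G4 NAND G6 = (r NAND (((p AND q) AND q) NAND r)) NAND ((r NAND (((p AND q) AND q) NAND r)) AND (r AND (r NAND (((p AND q) AND q) NAND r))))

(r NAND (((p AND q) AND q) NAND r)) NAND ((r NAND (((p AND q) AND q) NAND r)) AND (r AND (r NAND (((p AND q) AND q) NAND r))))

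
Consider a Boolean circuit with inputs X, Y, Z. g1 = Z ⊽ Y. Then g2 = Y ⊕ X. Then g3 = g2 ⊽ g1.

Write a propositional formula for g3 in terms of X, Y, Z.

(Y ⊕ X) ⊽ (Z ⊽ Y)

g1 = Z ⊽ Y
g2 = Y ⊕ X
g3 = g2 ⊽ g1 = (Y ⊕ X) ⊽ (Z ⊽ Y)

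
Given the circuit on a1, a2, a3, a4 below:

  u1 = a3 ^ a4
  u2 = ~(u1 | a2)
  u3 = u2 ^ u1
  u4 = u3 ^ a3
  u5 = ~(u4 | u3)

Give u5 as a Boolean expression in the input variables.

u1 = a3 ^ a4
u2 = ~(u1 | a2) = ~((a3 ^ a4) | a2)
u3 = u2 ^ u1 = (~((a3 ^ a4) | a2)) ^ (a3 ^ a4)
u4 = u3 ^ a3 = ((~((a3 ^ a4) | a2)) ^ (a3 ^ a4)) ^ a3
u5 = ~(u4 | u3) = ~((((~((a3 ^ a4) | a2)) ^ (a3 ^ a4)) ^ a3) | ((~((a3 ^ a4) | a2)) ^ (a3 ^ a4)))

~((((~((a3 ^ a4) | a2)) ^ (a3 ^ a4)) ^ a3) | ((~((a3 ^ a4) | a2)) ^ (a3 ^ a4)))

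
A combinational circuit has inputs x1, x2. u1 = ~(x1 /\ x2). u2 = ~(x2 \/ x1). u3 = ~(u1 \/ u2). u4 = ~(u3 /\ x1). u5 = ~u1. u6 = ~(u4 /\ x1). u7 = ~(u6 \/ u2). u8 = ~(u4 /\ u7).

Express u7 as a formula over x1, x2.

u1 = ~(x1 /\ x2)
u2 = ~(x2 \/ x1)
u3 = ~(u1 \/ u2) = ~((~(x1 /\ x2)) \/ (~(x2 \/ x1)))
u4 = ~(u3 /\ x1) = ~((~((~(x1 /\ x2)) \/ (~(x2 \/ x1)))) /\ x1)
u6 = ~(u4 /\ x1) = ~((~((~((~(x1 /\ x2)) \/ (~(x2 \/ x1)))) /\ x1)) /\ x1)
u7 = ~(u6 \/ u2) = ~((~((~((~((~(x1 /\ x2)) \/ (~(x2 \/ x1)))) /\ x1)) /\ x1)) \/ (~(x2 \/ x1)))

~((~((~((~((~(x1 /\ x2)) \/ (~(x2 \/ x1)))) /\ x1)) /\ x1)) \/ (~(x2 \/ x1)))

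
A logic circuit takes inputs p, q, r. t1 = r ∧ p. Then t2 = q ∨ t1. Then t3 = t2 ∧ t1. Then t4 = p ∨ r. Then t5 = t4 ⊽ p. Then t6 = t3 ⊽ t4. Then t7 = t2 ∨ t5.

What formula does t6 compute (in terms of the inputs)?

((q ∨ (r ∧ p)) ∧ (r ∧ p)) ⊽ (p ∨ r)

t1 = r ∧ p
t2 = q ∨ t1 = q ∨ (r ∧ p)
t3 = t2 ∧ t1 = (q ∨ (r ∧ p)) ∧ (r ∧ p)
t4 = p ∨ r
t6 = t3 ⊽ t4 = ((q ∨ (r ∧ p)) ∧ (r ∧ p)) ⊽ (p ∨ r)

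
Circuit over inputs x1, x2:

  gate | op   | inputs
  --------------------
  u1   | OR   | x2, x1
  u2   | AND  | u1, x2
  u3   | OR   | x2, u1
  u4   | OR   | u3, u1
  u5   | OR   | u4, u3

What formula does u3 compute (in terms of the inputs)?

u1 = x2 OR x1
u3 = x2 OR u1 = x2 OR (x2 OR x1)

x2 OR (x2 OR x1)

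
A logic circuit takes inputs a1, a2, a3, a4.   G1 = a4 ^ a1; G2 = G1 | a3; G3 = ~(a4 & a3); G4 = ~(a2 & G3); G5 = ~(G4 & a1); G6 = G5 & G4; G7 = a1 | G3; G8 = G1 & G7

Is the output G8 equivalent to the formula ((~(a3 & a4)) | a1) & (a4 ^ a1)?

Yes

G1 = a4 ^ a1
G3 = ~(a4 & a3)
G7 = a1 | G3 = a1 | (~(a4 & a3))
G8 = G1 & G7 = (a4 ^ a1) & (a1 | (~(a4 & a3)))
At a1=0, a2=0, a3=0, a4=0: circuit gives 0, formula gives 0.
At a1=0, a2=0, a3=0, a4=1: circuit gives 1, formula gives 1.
Agrees on all 16 inputs.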